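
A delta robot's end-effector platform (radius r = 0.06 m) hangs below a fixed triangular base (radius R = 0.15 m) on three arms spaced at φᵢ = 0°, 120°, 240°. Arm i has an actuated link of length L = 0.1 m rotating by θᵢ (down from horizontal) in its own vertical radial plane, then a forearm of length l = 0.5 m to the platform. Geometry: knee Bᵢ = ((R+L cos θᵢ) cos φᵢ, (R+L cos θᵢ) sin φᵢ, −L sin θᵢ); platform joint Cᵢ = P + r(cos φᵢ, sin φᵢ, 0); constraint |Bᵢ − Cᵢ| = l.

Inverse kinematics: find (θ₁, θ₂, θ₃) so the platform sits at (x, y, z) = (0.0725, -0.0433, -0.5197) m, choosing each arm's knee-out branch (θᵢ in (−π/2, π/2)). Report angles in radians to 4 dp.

θ₁ = 0.3492, θ₂ = 0.8729, θ₃ = 0.6110

arm 1 (φ=0.0°): x'=0.0725, y'=-0.0433
  A=0.0175, B=-0.5197, C=(l²−L²−A²−y'²−z²)/(2L)=-0.1613
  γ=atan2(-0.5197,0.0175)=-1.5371;  ψ=arccos(-0.3103)=1.8863;  θ1=γ+ψ≈0.3492
rotate P by −φ2: (-0.0737, -0.0411, -0.5197)
  A=0.1637, B=-0.5197, C=(l²−L²−A²−y'²−z²)/(2L)=-0.2930
  √(A²+B²)=0.5449;  θ2 = -1.2656+2.1385 ≈ 0.8729
rotate P by −φ3: (0.0012, 0.0844, -0.5197)
  e−x'=0.0888;  (l²−L²−(e−x')²−y'²−z²)/2L = -0.2255
  √(A²+B²)=0.5272;  θ3 = -1.4017+2.0127 ≈ 0.6110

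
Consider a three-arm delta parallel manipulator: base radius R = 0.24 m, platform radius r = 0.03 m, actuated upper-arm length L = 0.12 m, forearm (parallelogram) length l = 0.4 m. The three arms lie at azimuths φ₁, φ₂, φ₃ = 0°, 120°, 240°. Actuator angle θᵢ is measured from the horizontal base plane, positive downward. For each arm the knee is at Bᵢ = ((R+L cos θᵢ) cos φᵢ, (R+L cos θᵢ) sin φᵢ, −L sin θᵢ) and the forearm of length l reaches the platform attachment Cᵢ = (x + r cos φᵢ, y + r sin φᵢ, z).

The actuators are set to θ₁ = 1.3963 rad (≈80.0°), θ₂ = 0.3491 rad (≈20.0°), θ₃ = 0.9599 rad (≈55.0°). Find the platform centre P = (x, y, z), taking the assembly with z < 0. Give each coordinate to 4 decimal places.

S1 = (0.2308·cos0.0°, 0.2308·sin0.0°, -0.1182) = (0.2308, 0.0000, -0.1182)
S2 = (0.3228·cos120.0°, 0.3228·sin120.0°, -0.0410) = (-0.1614, 0.2795, -0.0410)
S3 = (0.2788·cos240.0°, 0.2788·sin240.0°, -0.0983) = (-0.1394, -0.2415, -0.0983)
|S₂|²−|S₁|² = 0.0386;  |S₃|²−|S₁|² = 0.0202
linear system: -0.7844x+0.5590y = 0.0386−0.1543z; -0.7405x+-0.4830y = 0.0202−0.0398z
det = 0.7928;  x = -0.0377+0.1220z,  y = 0.0161+-0.1047z
into |P−S₁|² = l²: 1.0259z² + 0.1674z + -0.0736 = 0;  Δ = 0.3302;  z = -0.3617 or 0.1985 → z<0 root = -0.3617
x = -0.0819, y = 0.0540

(-0.0819, 0.0540, -0.3617)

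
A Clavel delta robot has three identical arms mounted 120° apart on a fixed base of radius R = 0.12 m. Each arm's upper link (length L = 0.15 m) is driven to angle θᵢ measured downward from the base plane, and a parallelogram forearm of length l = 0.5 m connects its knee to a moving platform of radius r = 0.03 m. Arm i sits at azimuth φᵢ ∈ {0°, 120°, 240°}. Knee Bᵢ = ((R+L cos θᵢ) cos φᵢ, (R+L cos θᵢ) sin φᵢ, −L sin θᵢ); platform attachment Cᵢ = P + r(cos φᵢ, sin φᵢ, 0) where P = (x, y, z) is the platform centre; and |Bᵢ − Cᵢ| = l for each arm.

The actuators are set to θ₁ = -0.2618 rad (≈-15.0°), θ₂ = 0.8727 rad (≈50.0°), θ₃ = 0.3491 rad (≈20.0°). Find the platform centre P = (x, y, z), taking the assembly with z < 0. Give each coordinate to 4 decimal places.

(0.1734, -0.1004, -0.4471)

arm 1 at φ=0.0°: e+L cos θ1 = 0.2349;  O1 = (0.2349, 0.0000, 0.0388)
arm 2 at φ=120.0°: e+L cos θ2 = 0.1864;  O2 = (-0.0932, 0.1614, -0.1149)
φ3=240.0°: virtual centre (-0.1155, -0.2000, -0.0513), radius l
subtract pairs → two planes through P
linear system: -0.6562x+0.3229y = -0.0087−-0.3075z; -0.7007x+-0.4000y = -0.0007−-0.1803z
det = 0.4887;  x = 0.0076+-0.3707z,  y = -0.0116+0.1988z
sphere 1 gives Az²+Bz+C=0 with A=1.1770, B=0.0863, C=-0.1967;  B²−4AC=0.9335;  roots -0.4471, 0.3738;  negative root z = -0.4471
x = 0.1734, y = -0.1004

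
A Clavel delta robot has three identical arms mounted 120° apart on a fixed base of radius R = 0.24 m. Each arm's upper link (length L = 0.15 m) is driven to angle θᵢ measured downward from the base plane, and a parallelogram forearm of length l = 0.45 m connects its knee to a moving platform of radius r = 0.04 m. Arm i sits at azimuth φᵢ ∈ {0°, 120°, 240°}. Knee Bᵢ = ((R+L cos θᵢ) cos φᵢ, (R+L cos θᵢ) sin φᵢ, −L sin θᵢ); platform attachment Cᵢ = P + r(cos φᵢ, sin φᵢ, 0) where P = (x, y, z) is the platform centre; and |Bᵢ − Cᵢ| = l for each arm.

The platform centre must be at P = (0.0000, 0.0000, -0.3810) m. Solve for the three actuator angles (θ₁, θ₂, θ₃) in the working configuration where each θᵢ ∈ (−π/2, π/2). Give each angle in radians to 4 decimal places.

θ₁ = 0.5234, θ₂ = 0.5234, θ₃ = 0.5234

rotate P by −φ1: (0.0000, 0.0000, -0.3810)
  A=0.2000, B=-0.3810, C=(l²−L²−A²−y'²−z²)/(2L)=-0.0172
  √(A²+B²)=0.4303;  θ1 = -1.0874+1.6108 ≈ 0.5234
rotate P by −φ2: (0.0000, 0.0000, -0.3810)
  A cos θ + B sin θ = C:  0.2000·cos θ + -0.3810·sin θ = -0.0172
  θ2 = atan2(B,A) + arccos(C/0.4303) = 0.5234
arm 3 (φ=240.0°): x'=0.0000, y'=0.0000
  e−x'=0.2000;  (l²−L²−(e−x')²−y'²−z²)/2L = -0.0172
  θ3 = atan2(B,A) + arccos(C/0.4303) = 0.5234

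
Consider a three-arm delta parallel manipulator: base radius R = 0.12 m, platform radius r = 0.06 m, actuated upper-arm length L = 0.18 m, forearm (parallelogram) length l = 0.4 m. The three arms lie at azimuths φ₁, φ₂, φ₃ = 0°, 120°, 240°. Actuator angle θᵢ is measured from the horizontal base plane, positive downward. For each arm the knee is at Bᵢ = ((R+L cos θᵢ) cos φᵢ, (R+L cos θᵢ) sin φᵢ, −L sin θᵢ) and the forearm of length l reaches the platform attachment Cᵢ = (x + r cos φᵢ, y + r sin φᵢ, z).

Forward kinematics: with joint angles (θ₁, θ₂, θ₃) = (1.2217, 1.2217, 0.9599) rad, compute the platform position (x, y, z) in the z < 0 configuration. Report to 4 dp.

S1 = (0.1216·cos0.0°, 0.1216·sin0.0°, -0.1691) = (0.1216, 0.0000, -0.1691)
arm 2 at φ=120.0°: (R−r)+L cos θ2 = 0.1216;  S2 = (-0.0608, 0.1053, -0.1691)
arm 3 at φ=240.0°: (R−r)+L cos θ3 = 0.1632;  S3 = (-0.0816, -0.1414, -0.1474)
eliminate P² terms by subtracting sphere 1 from 2 and 3
plane₁₂: -0.3647x+0.2106y+0.0000z = 0.0000
Cramer: x(z) = -0.0056+0.0484z;  y(z) = -0.0097+0.0839z
into |P−S₁|² = l²: 1.0094z² + 0.3243z + -0.1151 = 0;  Δ = 0.5700;  z = -0.5347 or 0.2133 → z<0 root = -0.5347
x = -0.0315, y = -0.0545

(-0.0315, -0.0545, -0.5347)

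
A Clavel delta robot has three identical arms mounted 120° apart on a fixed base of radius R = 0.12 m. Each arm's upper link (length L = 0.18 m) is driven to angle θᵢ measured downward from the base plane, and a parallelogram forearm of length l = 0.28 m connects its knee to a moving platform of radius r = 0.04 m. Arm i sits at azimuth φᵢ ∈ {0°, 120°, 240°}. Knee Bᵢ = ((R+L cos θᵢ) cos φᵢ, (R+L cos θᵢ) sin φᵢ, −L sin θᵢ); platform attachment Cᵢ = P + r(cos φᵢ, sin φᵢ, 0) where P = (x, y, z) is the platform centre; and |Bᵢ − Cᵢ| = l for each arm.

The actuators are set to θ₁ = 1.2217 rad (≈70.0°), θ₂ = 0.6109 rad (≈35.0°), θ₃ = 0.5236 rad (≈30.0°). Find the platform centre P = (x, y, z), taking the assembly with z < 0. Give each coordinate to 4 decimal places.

O1 = (0.1416·cos0.0°, 0.1416·sin0.0°, -0.1691) = (0.1416, 0.0000, -0.1691)
arm 2 at φ=120.0°: e+L cos θ2 = 0.2274;  O2 = (-0.1137, 0.1970, -0.1032)
arm 3 at φ=240.0°: e+L cos θ3 = 0.2359;  O3 = (-0.1179, -0.2043, -0.0900)
|O₂|²−|O₁|² = 0.0137;  |O₃|²−|O₁|² = 0.0151
plane₁₂: -0.5106x+0.3939y+0.1318z = 0.0137
Cramer: x(z) = -0.0280+0.2813z;  y(z) = -0.0014+0.0301z
quadratic in z: (1.0800)z²+(0.2428)z+(-0.0210)=0, √Δ=0.3871 → z ∈ {-0.2916, 0.0668}; z = -0.2916 (taking z<0)
x = -0.1100, y = -0.0102

(-0.1100, -0.0102, -0.2916)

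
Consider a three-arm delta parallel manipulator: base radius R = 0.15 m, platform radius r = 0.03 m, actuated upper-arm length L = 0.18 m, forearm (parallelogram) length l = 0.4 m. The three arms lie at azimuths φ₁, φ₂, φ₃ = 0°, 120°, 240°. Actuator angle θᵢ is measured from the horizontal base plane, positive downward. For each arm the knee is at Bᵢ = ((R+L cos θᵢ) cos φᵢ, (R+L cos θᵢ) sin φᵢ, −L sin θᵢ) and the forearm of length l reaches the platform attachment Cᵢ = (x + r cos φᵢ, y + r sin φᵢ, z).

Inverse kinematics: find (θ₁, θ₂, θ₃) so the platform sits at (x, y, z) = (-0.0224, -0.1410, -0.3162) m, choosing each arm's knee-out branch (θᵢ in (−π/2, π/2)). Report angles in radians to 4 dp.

arm 1 (φ=0.0°): x'=-0.0224, y'=-0.1410
  e−x'=0.1424;  (l²−L²−(e−x')²−y'²−z²)/2L = -0.0348
  θ1 = atan2(B,A) + arccos(C/0.3468) = 0.5238
arm 2 (φ=120.0°): x'=-0.1109, y'=0.0899
  e−x'=0.2309;  (l²−L²−(e−x')²−y'²−z²)/2L = -0.0938
  √(A²+B²)=0.3915;  θ2 = -0.9400+1.8128 ≈ 0.8728
φ3=240.0° → target in arm frame (0.1333, 0.0511)
  A cos θ + B sin θ = C:  -0.0133·cos θ + -0.3162·sin θ = 0.0690
  γ=atan2(-0.3162,-0.0133)=-1.6129;  ψ=arccos(0.2179)=1.3511;  θ3=γ+ψ≈-0.2618

θ₁ = 0.5238, θ₂ = 0.8728, θ₃ = -0.2618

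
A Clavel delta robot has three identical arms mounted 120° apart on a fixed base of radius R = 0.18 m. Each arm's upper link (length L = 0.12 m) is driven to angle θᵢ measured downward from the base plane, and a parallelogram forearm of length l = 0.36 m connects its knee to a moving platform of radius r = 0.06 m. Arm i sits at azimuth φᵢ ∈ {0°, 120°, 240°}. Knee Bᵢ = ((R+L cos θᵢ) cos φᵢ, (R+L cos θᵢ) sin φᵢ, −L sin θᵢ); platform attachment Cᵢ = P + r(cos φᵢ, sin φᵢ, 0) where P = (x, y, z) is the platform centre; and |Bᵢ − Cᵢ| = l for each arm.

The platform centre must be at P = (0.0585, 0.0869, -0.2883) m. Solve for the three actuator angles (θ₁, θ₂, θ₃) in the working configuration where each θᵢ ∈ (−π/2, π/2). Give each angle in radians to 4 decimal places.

θ₁ = -0.0875, θ₂ = 0.0001, θ₃ = 0.8727

φ1=0.0° → target in arm frame (0.0585, 0.0869)
  A=0.0615, B=-0.2883, C=(l²−L²−A²−y'²−z²)/(2L)=0.0865
  γ=atan2(-0.2883,0.0615)=-1.3606;  ψ=arccos(0.2933)=1.2731;  θ1=γ+ψ≈-0.0875
φ2=120.0° → target in arm frame (0.0460, -0.0941)
  e−x'=0.0740;  (l²−L²−(e−x')²−y'²−z²)/2L = 0.0740
  γ=atan2(-0.2883,0.0740)=-1.3196;  ψ=arccos(0.2485)=1.3197;  θ2=γ+ψ≈0.0001
rotate P by −φ3: (-0.1045, 0.0072, -0.2883)
  A cos θ + B sin θ = C:  0.2245·cos θ + -0.2883·sin θ = -0.0766
  √(A²+B²)=0.3654;  θ3 = -0.9092+1.7819 ≈ 0.8727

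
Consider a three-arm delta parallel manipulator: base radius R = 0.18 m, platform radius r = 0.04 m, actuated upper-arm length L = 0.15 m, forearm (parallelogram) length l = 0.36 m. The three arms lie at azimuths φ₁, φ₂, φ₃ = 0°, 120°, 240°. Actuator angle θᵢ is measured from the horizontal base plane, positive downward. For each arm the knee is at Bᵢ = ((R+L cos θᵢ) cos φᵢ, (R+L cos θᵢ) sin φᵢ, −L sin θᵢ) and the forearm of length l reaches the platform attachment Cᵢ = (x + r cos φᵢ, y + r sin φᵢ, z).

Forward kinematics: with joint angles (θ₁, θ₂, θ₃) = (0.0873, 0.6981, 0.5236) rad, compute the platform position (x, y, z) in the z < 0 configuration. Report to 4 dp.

(0.0592, -0.0192, -0.2892)

arm 1 at φ=0.0°: (R−r)+L cos θ1 = 0.2894;  S1 = (0.2894, 0.0000, -0.0131)
φ2=120.0°: virtual centre (-0.1275, 0.2208, -0.0964), radius l
S3 = (0.2699·cos240.0°, 0.2699·sin240.0°, -0.0750) = (-0.1350, -0.2337, -0.0750)
eliminate P² terms by subtracting sphere 1 from 2 and 3
linear system: -0.8338x+0.4415y = -0.0097−-0.1667z; -0.8488x+-0.4675y = -0.0055−-0.1238z
Cramer: x(z) = 0.0091-0.1734z;  y(z) = -0.0048+0.0500z
quadratic in z: (1.0326)z²+(0.1229)z+(-0.0508)=0, √Δ=0.4743 → z ∈ {-0.2892, 0.1701}; z = -0.2892 (taking z<0)
x = 0.0592, y = -0.0192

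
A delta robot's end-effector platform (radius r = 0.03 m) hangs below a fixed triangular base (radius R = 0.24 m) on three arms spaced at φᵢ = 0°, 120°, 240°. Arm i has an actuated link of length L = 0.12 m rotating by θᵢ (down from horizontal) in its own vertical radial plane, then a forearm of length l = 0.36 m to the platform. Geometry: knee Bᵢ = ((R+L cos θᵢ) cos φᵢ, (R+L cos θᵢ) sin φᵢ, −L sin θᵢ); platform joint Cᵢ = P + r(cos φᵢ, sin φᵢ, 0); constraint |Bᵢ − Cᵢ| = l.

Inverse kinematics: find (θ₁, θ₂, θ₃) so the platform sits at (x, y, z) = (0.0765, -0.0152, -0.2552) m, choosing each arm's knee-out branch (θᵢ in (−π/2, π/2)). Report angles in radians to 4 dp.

rotate P by −φ1: (0.0765, -0.0152, -0.2552)
  e−x'=0.1335;  (l²−L²−(e−x')²−y'²−z²)/2L = 0.1334
  θ1 = atan2(B,A) + arccos(C/0.2880) = 0.0003
arm 2 (φ=120.0°): x'=-0.0514, y'=-0.0587
  A=0.2614, B=-0.2552, C=(l²−L²−A²−y'²−z²)/(2L)=-0.0904
  γ=atan2(-0.2552,0.2614)=-0.7734;  ψ=arccos(-0.2475)=1.8209;  θ2=γ+ψ≈1.0476
φ3=240.0° → target in arm frame (-0.0251, 0.0739)
  A=0.2351, B=-0.2552, C=(l²−L²−A²−y'²−z²)/(2L)=-0.0444
  √(A²+B²)=0.3470;  θ3 = -0.8264+1.6990 ≈ 0.8726

θ₁ = 0.0003, θ₂ = 1.0476, θ₃ = 0.8726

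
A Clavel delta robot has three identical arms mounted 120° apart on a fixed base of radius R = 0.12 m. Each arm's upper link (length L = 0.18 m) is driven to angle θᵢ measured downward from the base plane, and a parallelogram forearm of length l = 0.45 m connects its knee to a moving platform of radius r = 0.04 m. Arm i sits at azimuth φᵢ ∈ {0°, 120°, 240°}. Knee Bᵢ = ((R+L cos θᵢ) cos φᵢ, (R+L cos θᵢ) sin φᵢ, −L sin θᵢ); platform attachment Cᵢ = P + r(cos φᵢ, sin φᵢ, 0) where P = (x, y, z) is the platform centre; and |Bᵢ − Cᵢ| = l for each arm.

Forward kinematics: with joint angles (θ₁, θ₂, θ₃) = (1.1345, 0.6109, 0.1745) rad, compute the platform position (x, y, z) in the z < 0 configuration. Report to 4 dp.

arm 1 at φ=0.0°: e+L cos θ1 = 0.1561;  centre 1 = (0.1561, 0.0000, -0.1631)
φ2=120.0°: virtual centre (-0.1137, 0.1970, -0.1032), radius l
centre 3 = (0.2573·cos240.0°, 0.2573·sin240.0°, -0.0313) = (-0.1286, -0.2228, -0.0313)
|centre ₂|²−|centre ₁|² = 0.0114;  |centre ₃|²−|centre ₁|² = 0.0162
plane₁₂: -0.5396x+0.3939y+0.1198z = 0.0114
Cramer: x(z) = -0.0247+0.3384z;  y(z) = -0.0048+0.1595z
quadratic in z: (1.1400)z²+(0.2024)z+(-0.1432)=0, √Δ=0.8330 → z ∈ {-0.4541, 0.2766}; z = -0.4541 (taking z<0)
x = -0.1784, y = -0.0772

(-0.1784, -0.0772, -0.4541)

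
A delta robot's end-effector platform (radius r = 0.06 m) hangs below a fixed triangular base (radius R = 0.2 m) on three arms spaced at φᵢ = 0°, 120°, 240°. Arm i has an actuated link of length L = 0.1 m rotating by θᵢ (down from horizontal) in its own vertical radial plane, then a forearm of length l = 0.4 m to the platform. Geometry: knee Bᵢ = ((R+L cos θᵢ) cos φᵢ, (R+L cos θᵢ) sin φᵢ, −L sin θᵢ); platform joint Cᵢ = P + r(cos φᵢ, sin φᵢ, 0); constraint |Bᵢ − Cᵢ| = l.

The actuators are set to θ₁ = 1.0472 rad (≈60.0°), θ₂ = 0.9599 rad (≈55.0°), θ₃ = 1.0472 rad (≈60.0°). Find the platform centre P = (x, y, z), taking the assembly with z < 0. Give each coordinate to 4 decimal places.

centre 1 = (0.1900·cos0.0°, 0.1900·sin0.0°, -0.0866) = (0.1900, 0.0000, -0.0866)
centre 2 = (0.1974·cos120.0°, 0.1974·sin120.0°, -0.0819) = (-0.0987, 0.1709, -0.0819)
arm 3 at φ=240.0°: ρ3 = 0.1900;  centre 3 = (-0.0950, -0.1645, -0.0866)
eliminate P² terms by subtracting sphere 1 from 2 and 3
[-0.5774 0.3418 0.0094]·P = 0.0021;  [-0.5700 -0.3291 0.0000]·P = 0.0000
det = 0.3849;  x = -0.0018+0.0080z,  y = 0.0031+-0.0139z
into |P−centre ₁|² = l²: 1.0003z² + 0.1700z + -0.1157 = 0;  Δ = 0.4919;  z = -0.4356 or 0.2656 → z<0 root = -0.4356
x = -0.0053, y = 0.0091

(-0.0053, 0.0091, -0.4356)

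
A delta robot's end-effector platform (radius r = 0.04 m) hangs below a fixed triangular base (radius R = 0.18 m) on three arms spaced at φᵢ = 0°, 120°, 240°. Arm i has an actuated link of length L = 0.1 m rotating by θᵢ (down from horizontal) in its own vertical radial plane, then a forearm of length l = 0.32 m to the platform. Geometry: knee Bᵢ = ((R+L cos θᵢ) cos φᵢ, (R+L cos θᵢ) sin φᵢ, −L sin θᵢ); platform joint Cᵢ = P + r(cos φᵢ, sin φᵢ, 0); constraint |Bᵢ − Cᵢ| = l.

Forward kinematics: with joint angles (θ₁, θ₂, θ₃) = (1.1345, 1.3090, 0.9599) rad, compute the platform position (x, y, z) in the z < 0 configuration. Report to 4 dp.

(0.0001, -0.0304, -0.3519)

arm 1 at φ=0.0°: e+L cos θ1 = 0.1823;  S1 = (0.1823, 0.0000, -0.0906)
arm 2 at φ=120.0°: e+L cos θ2 = 0.1659;  S2 = (-0.0829, 0.1437, -0.0966)
arm 3 at φ=240.0°: e+L cos θ3 = 0.1974;  S3 = (-0.0987, -0.1709, -0.0819)
|S₂|²−|S₁|² = -0.0046;  |S₃|²−|S₁|² = 0.0042
plane₁₂: -0.5304x+0.2873y+-0.0119z = -0.0046
det = 0.3427;  x = 0.0010+0.0027z,  y = -0.0141+0.0465z
into |P−S₁|² = l²: 1.0022z² + 0.1790z + -0.0611 = 0;  Δ = 0.2771;  z = -0.3519 or 0.1734 → z<0 root = -0.3519
x = 0.0001, y = -0.0304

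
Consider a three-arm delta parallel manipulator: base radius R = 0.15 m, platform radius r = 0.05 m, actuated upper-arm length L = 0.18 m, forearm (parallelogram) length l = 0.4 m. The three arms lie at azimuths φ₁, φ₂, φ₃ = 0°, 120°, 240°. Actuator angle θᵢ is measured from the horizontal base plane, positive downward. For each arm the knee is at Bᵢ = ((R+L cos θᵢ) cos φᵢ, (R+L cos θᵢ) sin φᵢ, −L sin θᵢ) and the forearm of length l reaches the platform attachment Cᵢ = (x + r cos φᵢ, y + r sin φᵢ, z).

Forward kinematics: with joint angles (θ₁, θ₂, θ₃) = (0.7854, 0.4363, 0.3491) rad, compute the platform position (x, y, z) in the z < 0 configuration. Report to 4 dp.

(-0.0740, -0.0131, -0.3901)

O1 = (0.2273·cos0.0°, 0.2273·sin0.0°, -0.1273) = (0.2273, 0.0000, -0.1273)
O2 = (0.2631·cos120.0°, 0.2631·sin120.0°, -0.0761) = (-0.1316, 0.2279, -0.0761)
O3 = (0.2691·cos240.0°, 0.2691·sin240.0°, -0.0616) = (-0.1346, -0.2331, -0.0616)
|O₂|²−|O₁|² = 0.0072;  |O₃|²−|O₁|² = 0.0084
plane₁₂: -0.7177x+0.4558y+0.1024z = 0.0072
det = 0.6644;  x = -0.0108+0.1620z,  y = -0.0012+0.0304z
sphere 1 gives Az²+Bz+C=0 with A=1.0272, B=0.1773, C=-0.0871;  B²−4AC=0.3894;  roots -0.3901, 0.2174;  negative root z = -0.3901
x = -0.0740, y = -0.0131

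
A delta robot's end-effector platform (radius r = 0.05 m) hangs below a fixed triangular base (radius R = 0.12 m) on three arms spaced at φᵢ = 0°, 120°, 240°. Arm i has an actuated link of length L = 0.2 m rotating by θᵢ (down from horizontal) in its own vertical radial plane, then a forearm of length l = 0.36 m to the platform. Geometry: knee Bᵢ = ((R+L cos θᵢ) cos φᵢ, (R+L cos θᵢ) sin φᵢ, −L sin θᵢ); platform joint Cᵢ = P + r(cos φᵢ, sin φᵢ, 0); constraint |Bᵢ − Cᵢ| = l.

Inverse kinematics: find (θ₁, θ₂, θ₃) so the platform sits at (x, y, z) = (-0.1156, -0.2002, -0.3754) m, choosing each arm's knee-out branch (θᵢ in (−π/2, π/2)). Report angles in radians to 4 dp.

arm 1 (φ=0.0°): x'=-0.1156, y'=-0.2002
  A=0.1856, B=-0.3754, C=(l²−L²−A²−y'²−z²)/(2L)=-0.3146
  γ=atan2(-0.3754,0.1856)=-1.1116;  ψ=arccos(-0.7513)=2.4208;  θ1=γ+ψ≈1.3092
φ2=120.0° → target in arm frame (-0.1156, 0.2002)
  A=0.1856, B=-0.3754, C=(l²−L²−A²−y'²−z²)/(2L)=-0.3146
  θ2 = atan2(B,A) + arccos(C/0.4188) = 1.3092
φ3=240.0° → target in arm frame (0.2312, 0.0000)
  A cos θ + B sin θ = C:  -0.1612·cos θ + -0.3754·sin θ = -0.1933
  θ3 = atan2(B,A) + arccos(C/0.4085) = 0.0872

θ₁ = 1.3092, θ₂ = 1.3092, θ₃ = 0.0872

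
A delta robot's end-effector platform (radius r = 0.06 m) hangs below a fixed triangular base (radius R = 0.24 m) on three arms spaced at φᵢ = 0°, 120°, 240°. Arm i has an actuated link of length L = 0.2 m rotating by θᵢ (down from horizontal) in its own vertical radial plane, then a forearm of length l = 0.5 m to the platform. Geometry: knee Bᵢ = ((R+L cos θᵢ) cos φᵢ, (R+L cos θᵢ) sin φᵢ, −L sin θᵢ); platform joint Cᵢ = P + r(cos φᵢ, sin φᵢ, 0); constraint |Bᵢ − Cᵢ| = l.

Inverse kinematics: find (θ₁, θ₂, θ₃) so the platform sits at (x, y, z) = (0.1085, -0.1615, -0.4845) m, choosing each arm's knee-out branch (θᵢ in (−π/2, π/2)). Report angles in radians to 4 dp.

θ₁ = 0.4361, θ₂ = 1.3963, θ₃ = 0.5234

φ1=0.0° → target in arm frame (0.1085, -0.1615)
  e−x'=0.0715;  (l²−L²−(e−x')²−y'²−z²)/2L = -0.1398
  γ=atan2(-0.4845,0.0715)=-1.4243;  ψ=arccos(-0.2855)=1.8604;  θ1=γ+ψ≈0.4361
arm 2 (φ=120.0°): x'=-0.1941, y'=-0.0132
  e−x'=0.3741;  (l²−L²−(e−x')²−y'²−z²)/2L = -0.4122
  √(A²+B²)=0.6121;  θ2 = -0.9133+2.3096 ≈ 1.3963
arm 3 (φ=240.0°): x'=0.0856, y'=0.1747
  A=0.0944, B=-0.4845, C=(l²−L²−A²−y'²−z²)/(2L)=-0.1604
  θ3 = atan2(B,A) + arccos(C/0.4936) = 0.5234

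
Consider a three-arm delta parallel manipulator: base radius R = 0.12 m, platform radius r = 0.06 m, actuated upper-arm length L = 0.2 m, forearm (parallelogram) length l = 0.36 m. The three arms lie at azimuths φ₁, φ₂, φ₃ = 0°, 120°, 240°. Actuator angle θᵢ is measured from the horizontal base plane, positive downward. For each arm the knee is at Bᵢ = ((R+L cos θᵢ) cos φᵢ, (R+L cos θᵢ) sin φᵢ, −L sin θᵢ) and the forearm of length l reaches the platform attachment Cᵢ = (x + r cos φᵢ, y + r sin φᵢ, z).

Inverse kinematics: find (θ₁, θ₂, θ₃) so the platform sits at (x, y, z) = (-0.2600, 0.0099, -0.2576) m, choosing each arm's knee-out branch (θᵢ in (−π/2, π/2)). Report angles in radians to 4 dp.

rotate P by −φ1: (-0.2600, 0.0099, -0.2576)
  A=0.3200, B=-0.2576, C=(l²−L²−A²−y'²−z²)/(2L)=-0.1981
  θ1 = atan2(B,A) + arccos(C/0.4108) = 1.3963
rotate P by −φ2: (0.1386, 0.2202, -0.2576)
  e−x'=-0.0786;  (l²−L²−(e−x')²−y'²−z²)/2L = -0.0786
  θ2 = atan2(B,A) + arccos(C/0.2693) = 0.0000
arm 3 (φ=240.0°): x'=0.1214, y'=-0.2301
  e−x'=-0.0614;  (l²−L²−(e−x')²−y'²−z²)/2L = -0.0837
  θ3 = atan2(B,A) + arccos(C/0.2648) = 0.0875

θ₁ = 1.3963, θ₂ = 0.0000, θ₃ = 0.0875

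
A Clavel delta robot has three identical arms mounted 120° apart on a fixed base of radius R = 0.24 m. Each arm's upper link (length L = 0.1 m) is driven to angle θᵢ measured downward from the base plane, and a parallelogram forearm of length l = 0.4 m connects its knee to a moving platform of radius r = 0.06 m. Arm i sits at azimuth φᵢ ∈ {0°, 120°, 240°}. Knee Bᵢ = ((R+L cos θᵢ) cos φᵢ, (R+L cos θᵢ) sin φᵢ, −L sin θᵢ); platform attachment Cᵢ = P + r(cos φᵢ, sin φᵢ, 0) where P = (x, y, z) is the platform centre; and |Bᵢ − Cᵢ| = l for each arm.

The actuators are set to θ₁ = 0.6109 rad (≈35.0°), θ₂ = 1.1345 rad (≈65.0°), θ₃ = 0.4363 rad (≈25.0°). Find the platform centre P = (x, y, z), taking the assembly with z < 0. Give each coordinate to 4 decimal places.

φ1=0.0°: virtual centre (0.2619, 0.0000, -0.0574), radius l
arm 2 at φ=120.0°: (R−r)+L cos θ2 = 0.2223;  centre 2 = (-0.1111, 0.1925, -0.0906)
arm 3 at φ=240.0°: (R−r)+L cos θ3 = 0.2706;  centre 3 = (-0.1353, -0.2344, -0.0423)
eliminate P² terms by subtracting sphere 1 from 2 and 3
plane₁₂: -0.7461x+0.3850y+-0.0665z = -0.0143
det = 0.6556;  x = 0.0084+-0.0298z,  y = -0.0209+0.1150z
sphere 1 gives Az²+Bz+C=0 with A=1.0141, B=0.1251, C=-0.0920;  B²−4AC=0.3888;  roots -0.3691, 0.2458;  negative root z = -0.3691
x = 0.0194, y = -0.0633

(0.0194, -0.0633, -0.3691)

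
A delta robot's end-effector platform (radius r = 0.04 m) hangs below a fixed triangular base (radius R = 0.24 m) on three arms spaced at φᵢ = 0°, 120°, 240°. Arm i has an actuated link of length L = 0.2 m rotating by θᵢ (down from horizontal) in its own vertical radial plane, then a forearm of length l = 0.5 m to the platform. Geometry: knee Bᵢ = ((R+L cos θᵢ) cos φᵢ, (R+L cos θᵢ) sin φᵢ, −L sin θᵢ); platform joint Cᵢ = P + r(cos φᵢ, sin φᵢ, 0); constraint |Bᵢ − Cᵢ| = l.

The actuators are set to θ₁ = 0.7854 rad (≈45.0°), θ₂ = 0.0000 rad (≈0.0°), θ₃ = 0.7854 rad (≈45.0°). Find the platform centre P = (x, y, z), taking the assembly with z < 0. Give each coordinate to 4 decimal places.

(-0.0619, 0.1072, -0.4168)

φ1=0.0°: virtual centre (0.3414, 0.0000, -0.1414), radius l
φ2=120.0°: virtual centre (-0.2000, 0.3464, 0.0000), radius l
φ3=240.0°: virtual centre (-0.1707, -0.2957, -0.1414), radius l
eliminate P² terms by subtracting sphere 1 from 2 and 3
[-1.0828 0.6928 0.2828]·P = 0.0234;  [-1.0243 -0.5914 0.0000]·P = 0.0000
Cramer: x(z) = -0.0103+0.1239z;  y(z) = 0.0178-0.2146z
sphere 1 gives Az²+Bz+C=0 with A=1.0614, B=0.1881, C=-0.1060;  B²−4AC=0.4854;  roots -0.4168, 0.2396;  negative root z = -0.4168
x = -0.0619, y = 0.1072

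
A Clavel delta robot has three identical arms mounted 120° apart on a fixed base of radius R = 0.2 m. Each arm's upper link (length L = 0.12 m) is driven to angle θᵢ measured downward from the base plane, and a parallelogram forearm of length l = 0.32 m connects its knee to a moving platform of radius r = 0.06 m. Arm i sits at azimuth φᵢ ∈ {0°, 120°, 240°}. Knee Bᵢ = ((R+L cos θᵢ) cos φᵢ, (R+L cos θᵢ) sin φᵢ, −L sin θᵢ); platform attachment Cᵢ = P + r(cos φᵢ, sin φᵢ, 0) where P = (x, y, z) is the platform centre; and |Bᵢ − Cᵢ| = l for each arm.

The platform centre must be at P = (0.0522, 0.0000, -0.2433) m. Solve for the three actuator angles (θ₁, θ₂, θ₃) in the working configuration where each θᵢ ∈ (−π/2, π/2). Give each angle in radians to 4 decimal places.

rotate P by −φ1: (0.0522, 0.0000, -0.2433)
  e−x'=0.0878;  (l²−L²−(e−x')²−y'²−z²)/2L = 0.0879
  √(A²+B²)=0.2587;  θ1 = -1.2245+1.2241 ≈ -0.0004
φ2=120.0° → target in arm frame (-0.0261, -0.0452)
  A=0.1661, B=-0.2433, C=(l²−L²−A²−y'²−z²)/(2L)=-0.0034
  √(A²+B²)=0.2946;  θ2 = -0.9718+1.5825 ≈ 0.6107
rotate P by −φ3: (-0.0261, 0.0452, -0.2433)
  A=0.1661, B=-0.2433, C=(l²−L²−A²−y'²−z²)/(2L)=-0.0034
  γ=atan2(-0.2433,0.1661)=-0.9718;  ψ=arccos(-0.0117)=1.5825;  θ3=γ+ψ≈0.6107

θ₁ = -0.0004, θ₂ = 0.6107, θ₃ = 0.6107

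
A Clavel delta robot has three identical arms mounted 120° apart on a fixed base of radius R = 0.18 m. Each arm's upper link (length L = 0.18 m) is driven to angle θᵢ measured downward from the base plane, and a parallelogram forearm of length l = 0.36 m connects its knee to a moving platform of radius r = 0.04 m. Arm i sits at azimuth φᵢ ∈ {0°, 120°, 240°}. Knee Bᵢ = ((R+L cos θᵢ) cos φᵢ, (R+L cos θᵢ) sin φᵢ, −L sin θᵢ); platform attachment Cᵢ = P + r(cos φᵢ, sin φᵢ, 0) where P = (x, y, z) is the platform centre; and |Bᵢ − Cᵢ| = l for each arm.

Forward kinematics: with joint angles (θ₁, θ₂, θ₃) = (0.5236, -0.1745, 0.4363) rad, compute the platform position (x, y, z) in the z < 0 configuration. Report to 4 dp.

φ1=0.0°: virtual centre (0.2959, 0.0000, -0.0900), radius l
arm 2 at φ=120.0°: (R−r)+L cos θ2 = 0.3173;  O2 = (-0.1586, 0.2748, 0.0313)
arm 3 at φ=240.0°: (R−r)+L cos θ3 = 0.3031;  O3 = (-0.1516, -0.2625, -0.0761)
subtract pairs → two planes through P
[-0.9090 0.5495 0.2425]·P = 0.0060;  [-0.8949 -0.5251 0.0279]·P = 0.0020
det = 0.9691;  x = -0.0044+0.1472z,  y = 0.0036+-0.1978z
sphere 1 gives Az²+Bz+C=0 with A=1.0608, B=0.0902, C=-0.0313;  B²−4AC=0.1410;  roots -0.2195, 0.1345;  negative root z = -0.2195
x = -0.0367, y = 0.0470

(-0.0367, 0.0470, -0.2195)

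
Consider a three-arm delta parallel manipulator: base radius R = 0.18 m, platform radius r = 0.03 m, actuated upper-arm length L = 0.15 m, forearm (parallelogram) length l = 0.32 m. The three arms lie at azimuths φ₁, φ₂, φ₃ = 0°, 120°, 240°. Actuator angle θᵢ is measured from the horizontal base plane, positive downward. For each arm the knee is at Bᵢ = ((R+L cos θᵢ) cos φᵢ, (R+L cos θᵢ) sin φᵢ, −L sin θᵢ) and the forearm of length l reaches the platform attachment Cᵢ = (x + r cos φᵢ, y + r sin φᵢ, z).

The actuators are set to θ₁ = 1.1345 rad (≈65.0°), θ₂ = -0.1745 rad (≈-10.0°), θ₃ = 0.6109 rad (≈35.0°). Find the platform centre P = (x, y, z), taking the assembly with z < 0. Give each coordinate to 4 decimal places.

(-0.0923, 0.0537, -0.2138)

arm 1 at φ=0.0°: ρ1 = 0.2134;  S1 = (0.2134, 0.0000, -0.1359)
arm 2 at φ=120.0°: ρ2 = 0.2977;  S2 = (-0.1489, 0.2578, 0.0260)
S3 = (0.2729·cos240.0°, 0.2729·sin240.0°, -0.0860) = (-0.1364, -0.2363, -0.0860)
eliminate P² terms by subtracting sphere 1 from 2 and 3
plane₁₂: -0.7245x+0.5157y+0.3240z = 0.0253
Cramer: x(z) = -0.0301+0.2909z;  y(z) = 0.0068-0.2195z
sphere 1 gives Az²+Bz+C=0 with A=1.1328, B=0.1272, C=-0.0246;  B²−4AC=0.1276;  roots -0.2138, 0.1015;  negative root z = -0.2138
x = -0.0923, y = 0.0537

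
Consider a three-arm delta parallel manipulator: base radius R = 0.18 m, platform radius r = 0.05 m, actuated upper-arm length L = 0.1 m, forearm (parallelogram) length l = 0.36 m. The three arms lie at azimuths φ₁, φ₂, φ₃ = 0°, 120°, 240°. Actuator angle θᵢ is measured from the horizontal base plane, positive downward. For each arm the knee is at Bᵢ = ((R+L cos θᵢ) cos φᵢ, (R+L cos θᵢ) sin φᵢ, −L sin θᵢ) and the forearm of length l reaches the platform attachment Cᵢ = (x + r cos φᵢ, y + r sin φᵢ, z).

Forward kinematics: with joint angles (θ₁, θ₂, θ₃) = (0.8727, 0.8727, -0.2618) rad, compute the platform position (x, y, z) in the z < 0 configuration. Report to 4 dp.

(-0.0565, -0.0978, -0.3157)

φ1=0.0°: virtual centre (0.1943, 0.0000, -0.0766), radius l
arm 2 at φ=120.0°: e+L cos θ2 = 0.1943;  O2 = (-0.0971, 0.1682, -0.0766)
φ3=240.0°: virtual centre (-0.1133, -0.1962, 0.0259), radius l
|O₂|²−|O₁|² = 0.0000;  |O₃|²−|O₁|² = 0.0084
[-0.5828 0.3365 0.0000]·P = 0.0000;  [-0.6151 -0.3925 0.2050]·P = 0.0084
Cramer: x(z) = -0.0065+0.1583z;  y(z) = -0.0112+0.2742z
quadratic in z: (1.1002)z²+(0.0835)z+(-0.0833)=0, √Δ=0.6112 → z ∈ {-0.3157, 0.2398}; z = -0.3157 (taking z<0)
x = -0.0565, y = -0.0978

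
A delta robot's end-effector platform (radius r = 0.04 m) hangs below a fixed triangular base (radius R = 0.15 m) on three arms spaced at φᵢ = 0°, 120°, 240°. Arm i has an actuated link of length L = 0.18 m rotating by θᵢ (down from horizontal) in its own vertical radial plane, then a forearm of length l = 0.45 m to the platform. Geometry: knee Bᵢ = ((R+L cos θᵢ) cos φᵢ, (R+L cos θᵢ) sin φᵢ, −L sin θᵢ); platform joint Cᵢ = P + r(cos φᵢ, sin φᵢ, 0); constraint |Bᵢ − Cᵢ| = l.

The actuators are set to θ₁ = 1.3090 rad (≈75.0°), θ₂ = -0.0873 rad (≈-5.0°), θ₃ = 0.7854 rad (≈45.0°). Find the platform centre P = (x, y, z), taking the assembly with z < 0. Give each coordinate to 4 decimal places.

φ1=0.0°: virtual centre (0.1566, 0.0000, -0.1739), radius l
arm 2 at φ=120.0°: (R−r)+L cos θ2 = 0.2893;  S2 = (-0.1447, 0.2506, 0.0157)
S3 = (0.2373·cos240.0°, 0.2373·sin240.0°, -0.1273) = (-0.1186, -0.2055, -0.1273)
eliminate P² terms by subtracting sphere 1 from 2 and 3
linear system: -0.6025x+0.5011y = 0.0292−0.3791z; -0.5505x+-0.4110y = 0.0178−0.0932z
Cramer: x(z) = -0.0399+0.3869z;  y(z) = 0.0103-0.2914z
into |P−S₁|² = l²: 1.2346z² + 0.1897z + -0.1335 = 0;  Δ = 0.6955;  z = -0.4146 or 0.2609 → z<0 root = -0.4146
x = -0.2003, y = 0.1311

(-0.2003, 0.1311, -0.4146)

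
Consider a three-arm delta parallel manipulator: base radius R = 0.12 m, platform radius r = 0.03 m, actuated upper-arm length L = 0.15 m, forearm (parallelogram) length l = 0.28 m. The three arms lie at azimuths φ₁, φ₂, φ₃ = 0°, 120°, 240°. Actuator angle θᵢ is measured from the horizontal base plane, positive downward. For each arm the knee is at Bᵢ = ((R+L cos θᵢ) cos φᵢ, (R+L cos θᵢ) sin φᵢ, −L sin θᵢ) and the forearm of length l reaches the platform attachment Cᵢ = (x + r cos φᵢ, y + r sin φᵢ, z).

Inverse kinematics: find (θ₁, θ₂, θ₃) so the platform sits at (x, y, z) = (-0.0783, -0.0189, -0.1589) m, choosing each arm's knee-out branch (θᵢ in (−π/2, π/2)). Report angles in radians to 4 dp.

θ₁ = 0.7858, θ₂ = 0.0000, θ₃ = -0.3498

rotate P by −φ1: (-0.0783, -0.0189, -0.1589)
  e−x'=0.1683;  (l²−L²−(e−x')²−y'²−z²)/2L = 0.0066
  γ=atan2(-0.1589,0.1683)=-0.7567;  ψ=arccos(0.0284)=1.5424;  θ1=γ+ψ≈0.7858
φ2=120.0° → target in arm frame (0.0228, 0.0773)
  A cos θ + B sin θ = C:  0.0672·cos θ + -0.1589·sin θ = 0.0672
  θ2 = atan2(B,A) + arccos(C/0.1725) = 0.0000
arm 3 (φ=240.0°): x'=0.0555, y'=-0.0584
  A=0.0345, B=-0.1589, C=(l²−L²−A²−y'²−z²)/(2L)=0.0869
  √(A²+B²)=0.1626;  θ3 = -1.3571+1.0073 ≈ -0.3498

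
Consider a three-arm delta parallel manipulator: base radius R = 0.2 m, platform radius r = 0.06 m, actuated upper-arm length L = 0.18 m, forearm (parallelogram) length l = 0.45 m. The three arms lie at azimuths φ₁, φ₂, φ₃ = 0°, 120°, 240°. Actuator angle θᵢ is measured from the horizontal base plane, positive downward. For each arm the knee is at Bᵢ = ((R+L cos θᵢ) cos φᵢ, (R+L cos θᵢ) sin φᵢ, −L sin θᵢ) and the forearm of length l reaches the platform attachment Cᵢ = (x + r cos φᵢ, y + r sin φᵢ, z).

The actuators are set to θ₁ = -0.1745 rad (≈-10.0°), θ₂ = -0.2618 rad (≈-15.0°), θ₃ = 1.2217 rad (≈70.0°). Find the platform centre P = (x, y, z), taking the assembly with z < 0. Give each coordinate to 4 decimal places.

(0.1051, 0.1992, -0.3120)

S1 = (0.3173·cos0.0°, 0.3173·sin0.0°, 0.0313) = (0.3173, 0.0000, 0.0313)
S2 = (0.3139·cos120.0°, 0.3139·sin120.0°, 0.0466) = (-0.1569, 0.2718, 0.0466)
S3 = (0.2016·cos240.0°, 0.2016·sin240.0°, -0.1691) = (-0.1008, -0.1746, -0.1691)
|S₂|²−|S₁|² = -0.0010;  |S₃|²−|S₁|² = -0.0324
plane₁₂: -0.9484x+0.5436y+0.0307z = -0.0010
det = 0.7856;  x = 0.0228+-0.2637z,  y = 0.0381+-0.5165z
quadratic in z: (1.3363)z²+(0.0534)z+(-0.1134)=0, √Δ=0.7803 → z ∈ {-0.3120, 0.2720}; z = -0.3120 (taking z<0)
x = 0.1051, y = 0.1992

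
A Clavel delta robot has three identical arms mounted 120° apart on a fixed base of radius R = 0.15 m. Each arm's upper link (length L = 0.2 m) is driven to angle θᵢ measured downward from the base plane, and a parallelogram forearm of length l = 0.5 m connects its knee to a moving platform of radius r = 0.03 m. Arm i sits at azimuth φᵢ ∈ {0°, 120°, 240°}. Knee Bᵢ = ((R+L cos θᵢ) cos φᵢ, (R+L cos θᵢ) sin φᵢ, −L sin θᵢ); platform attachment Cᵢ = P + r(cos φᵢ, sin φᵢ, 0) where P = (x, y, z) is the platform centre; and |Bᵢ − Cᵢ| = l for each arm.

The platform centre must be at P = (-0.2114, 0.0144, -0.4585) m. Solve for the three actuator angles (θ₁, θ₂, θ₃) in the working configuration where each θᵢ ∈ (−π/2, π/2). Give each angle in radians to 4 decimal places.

θ₁ = 1.1348, θ₂ = 0.1747, θ₃ = 0.2619

arm 1 (φ=0.0°): x'=-0.2114, y'=0.0144
  e−x'=0.3314;  (l²−L²−(e−x')²−y'²−z²)/2L = -0.2756
  θ1 = atan2(B,A) + arccos(C/0.5657) = 1.1348
arm 2 (φ=120.0°): x'=0.1182, y'=0.1759
  e−x'=0.0018;  (l²−L²−(e−x')²−y'²−z²)/2L = -0.0779
  √(A²+B²)=0.4585;  θ2 = -1.5668+1.7415 ≈ 0.1747
φ3=240.0° → target in arm frame (0.0932, -0.1903)
  A=0.0268, B=-0.4585, C=(l²−L²−A²−y'²−z²)/(2L)=-0.0929
  √(A²+B²)=0.4593;  θ3 = -1.5125+1.7744 ≈ 0.2619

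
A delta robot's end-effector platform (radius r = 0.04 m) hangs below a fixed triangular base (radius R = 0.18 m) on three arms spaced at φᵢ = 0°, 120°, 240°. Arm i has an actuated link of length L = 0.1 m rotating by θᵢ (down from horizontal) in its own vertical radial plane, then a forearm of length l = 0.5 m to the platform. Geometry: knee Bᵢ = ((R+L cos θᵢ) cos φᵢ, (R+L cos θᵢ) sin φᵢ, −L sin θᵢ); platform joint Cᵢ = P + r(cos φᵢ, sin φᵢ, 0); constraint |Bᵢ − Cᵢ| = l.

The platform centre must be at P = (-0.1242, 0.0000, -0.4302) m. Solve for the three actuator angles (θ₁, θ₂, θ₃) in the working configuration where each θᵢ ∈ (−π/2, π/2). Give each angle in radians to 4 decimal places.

θ₁ = 0.6986, θ₂ = -0.2615, θ₃ = -0.2615

rotate P by −φ1: (-0.1242, 0.0000, -0.4302)
  e−x'=0.2642;  (l²−L²−(e−x')²−y'²−z²)/2L = -0.0744
  θ1 = atan2(B,A) + arccos(C/0.5049) = 0.6986
φ2=120.0° → target in arm frame (0.0621, 0.1076)
  A cos θ + B sin θ = C:  0.0779·cos θ + -0.4302·sin θ = 0.1865
  γ=atan2(-0.4302,0.0779)=-1.3917;  ψ=arccos(0.4265)=1.1302;  θ2=γ+ψ≈-0.2615
φ3=240.0° → target in arm frame (0.0621, -0.1076)
  A=0.0779, B=-0.4302, C=(l²−L²−A²−y'²−z²)/(2L)=0.1865
  γ=atan2(-0.4302,0.0779)=-1.3917;  ψ=arccos(0.4265)=1.1302;  θ3=γ+ψ≈-0.2615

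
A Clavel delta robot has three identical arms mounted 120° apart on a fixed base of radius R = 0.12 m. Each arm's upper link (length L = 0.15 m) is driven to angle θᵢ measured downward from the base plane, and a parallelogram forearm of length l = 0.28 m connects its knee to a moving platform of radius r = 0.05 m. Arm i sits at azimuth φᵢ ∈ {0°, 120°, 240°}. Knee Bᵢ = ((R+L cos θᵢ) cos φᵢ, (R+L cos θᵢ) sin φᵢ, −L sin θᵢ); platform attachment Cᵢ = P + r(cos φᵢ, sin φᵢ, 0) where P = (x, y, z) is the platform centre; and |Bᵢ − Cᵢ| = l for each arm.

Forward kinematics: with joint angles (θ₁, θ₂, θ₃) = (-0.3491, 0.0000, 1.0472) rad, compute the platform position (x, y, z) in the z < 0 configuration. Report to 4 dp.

(0.0860, 0.1001, -0.1784)

φ1=0.0°: virtual centre (0.2110, 0.0000, 0.0513), radius l
arm 2 at φ=120.0°: (R−r)+L cos θ2 = 0.2200;  O2 = (-0.1100, 0.1905, 0.0000)
φ3=240.0°: virtual centre (-0.0725, -0.1256, -0.1299), radius l
subtract pairs → two planes through P
plane₁₂: -0.6419x+0.3811y+-0.1026z = 0.0013
det = 0.3772;  x = 0.0085+-0.4344z,  y = 0.0176+-0.4625z
quadratic in z: (1.4026)z²+(0.0570)z+(-0.0345)=0, √Δ=0.4434 → z ∈ {-0.1784, 0.1377}; z = -0.1784 (taking z<0)
x = 0.0860, y = 0.1001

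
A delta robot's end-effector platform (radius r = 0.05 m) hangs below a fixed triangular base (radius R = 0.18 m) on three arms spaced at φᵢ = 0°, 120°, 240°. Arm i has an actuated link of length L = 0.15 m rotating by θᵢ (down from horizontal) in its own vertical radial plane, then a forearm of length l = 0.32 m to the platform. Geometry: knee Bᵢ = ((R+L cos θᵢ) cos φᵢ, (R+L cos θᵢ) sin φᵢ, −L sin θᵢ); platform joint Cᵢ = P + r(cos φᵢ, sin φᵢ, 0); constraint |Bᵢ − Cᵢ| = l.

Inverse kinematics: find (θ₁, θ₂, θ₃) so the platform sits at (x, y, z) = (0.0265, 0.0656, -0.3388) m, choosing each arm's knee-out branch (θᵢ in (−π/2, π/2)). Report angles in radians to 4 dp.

φ1=0.0° → target in arm frame (0.0265, 0.0656)
  A=0.1035, B=-0.3388, C=(l²−L²−A²−y'²−z²)/(2L)=-0.1663
  θ1 = atan2(B,A) + arccos(C/0.3543) = 0.7853
arm 2 (φ=120.0°): x'=0.0436, y'=-0.0557
  A cos θ + B sin θ = C:  0.0864·cos θ + -0.3388·sin θ = -0.1516
  θ2 = atan2(B,A) + arccos(C/0.3497) = 0.6981
rotate P by −φ3: (-0.0701, -0.0099, -0.3388)
  A cos θ + B sin θ = C:  0.2001·cos θ + -0.3388·sin θ = -0.2500
  γ=atan2(-0.3388,0.2001)=-1.0374;  ψ=arccos(-0.6354)=2.2594;  θ3=γ+ψ≈1.2220

θ₁ = 0.7853, θ₂ = 0.6981, θ₃ = 1.2220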